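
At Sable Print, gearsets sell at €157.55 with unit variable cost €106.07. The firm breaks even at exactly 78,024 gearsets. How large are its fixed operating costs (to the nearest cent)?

€4,016,675.52

Unit CM = price − variable cost = €157.55 − €106.07 = €51.48.
Fixed costs = break-even units × CM = 78,024 × €51.48 = €4,016,675.52.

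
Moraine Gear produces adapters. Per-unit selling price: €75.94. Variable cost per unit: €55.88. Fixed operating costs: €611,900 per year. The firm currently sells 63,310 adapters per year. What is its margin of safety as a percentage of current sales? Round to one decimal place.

51.8%

Each unit contributes €75.94 − €55.88 = €20.06. Break-even units = €611,900 ÷ €20.06 = 30,503.49; break-even revenue = 30,503.49 × €75.94 = €2,316,435.00.
Actual sales revenue = 63,310 × €75.94 = €4,807,761.40.
Margin of safety = (€4,807,761.40 − €2,316,435.00) ÷ €4,807,761.40 = 51.8%.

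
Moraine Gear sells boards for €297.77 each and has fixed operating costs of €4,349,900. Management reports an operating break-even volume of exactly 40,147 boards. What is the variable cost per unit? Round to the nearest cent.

Contribution per unit must be FC / Q = €4,349,900 / 40,147 = €108.3493.
Variable cost per unit = €297.77 − €108.3493 = €189.42.

€189.42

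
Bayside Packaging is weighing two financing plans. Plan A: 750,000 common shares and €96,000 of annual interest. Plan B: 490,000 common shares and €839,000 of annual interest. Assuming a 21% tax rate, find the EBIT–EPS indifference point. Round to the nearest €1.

Set EPS_A = EPS_B: (EBIT − €96,000)(1 − 0.21) ÷ 750,000 = (EBIT − €839,000)(1 − 0.21) ÷ 490,000.
The (1 − t) factor cancels: (EBIT − 96,000) × 490,000 = (EBIT − 839,000) × 750,000.
Solving, EBIT = (839,000·750,000 − 96,000·490,000) / (750,000 − 490,000) = 582,210,000,000 / 260,000 = 2,239,269.23.

€2,239,269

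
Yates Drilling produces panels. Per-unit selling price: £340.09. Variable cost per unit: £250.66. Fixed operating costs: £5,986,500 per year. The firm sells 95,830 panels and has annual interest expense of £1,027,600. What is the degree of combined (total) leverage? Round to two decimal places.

At 95,830 units, contribution = 95,830 × £89.43 = £8,570,076.90.
Operating income = contribution − fixed costs = £8,570,076.90 − £5,986,500 = £2,583,576.90. Interest = £1,027,600.00.
DOL = £8,570,076.90 ÷ £2,583,576.90 = 3.3171; DFL = £2,583,576.90 ÷ £1,555,976.90 = 1.6604.
DCL = DOL × DFL = 3.3171 × 1.6604 = 5.5077.

5.51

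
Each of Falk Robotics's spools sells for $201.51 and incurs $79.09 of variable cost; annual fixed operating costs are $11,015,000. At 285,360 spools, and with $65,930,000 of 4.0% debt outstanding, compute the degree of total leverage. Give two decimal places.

1.64

At 285,360 units, contribution = 285,360 × $122.42 = $34,933,771.20.
Subtracting fixed costs: EBIT = $34,933,771.20 − $11,015,000 = $23,918,771.20. Interest = $2,637,200.00.
DOL = $34,933,771.20 ÷ $23,918,771.20 = 1.4605; DFL = $23,918,771.20 ÷ $21,281,571.20 = 1.1239.
Combined leverage = 1.4605 × 1.1239 = 1.6415.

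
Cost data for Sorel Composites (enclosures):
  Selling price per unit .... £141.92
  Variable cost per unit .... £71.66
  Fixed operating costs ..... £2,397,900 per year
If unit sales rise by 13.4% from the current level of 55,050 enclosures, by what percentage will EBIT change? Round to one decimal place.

At 55,050 units, contribution = 55,050 × £70.26 = £3,867,813.00.
EBIT = £3,867,813.00 − £2,397,900 = £1,469,913.00.
Degree of operating leverage = £3,867,813.00 / £1,469,913.00 = 2.6313.
%ΔEBIT = DOL × %ΔSales = 2.6313 × +13.4% = +35.3%.

+35.3%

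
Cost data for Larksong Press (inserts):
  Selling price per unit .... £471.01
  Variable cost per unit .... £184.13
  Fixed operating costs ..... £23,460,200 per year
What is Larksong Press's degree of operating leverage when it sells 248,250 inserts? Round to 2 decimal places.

1.49

Contribution at this volume is 248,250 × £286.88 = £71,217,960.00.
EBIT = £71,217,960.00 − £23,460,200 = £47,757,760.00.
So DOL = total CM / EBIT = £71,217,960.00 / £47,757,760.00 = 1.4912.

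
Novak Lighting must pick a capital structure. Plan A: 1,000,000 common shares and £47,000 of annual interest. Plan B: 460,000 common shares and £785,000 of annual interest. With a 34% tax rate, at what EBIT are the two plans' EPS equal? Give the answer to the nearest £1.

£1,413,667

Set EPS_A = EPS_B: (EBIT − £47,000)(1 − 0.34) ÷ 1,000,000 = (EBIT − £785,000)(1 − 0.34) ÷ 460,000.
The (1 − t) factor cancels: (EBIT − 47,000) × 460,000 = (EBIT − 785,000) × 1,000,000.
EBIT × (1,000,000 − 460,000) = 785,000 × 1,000,000 − 47,000 × 460,000 = 763,380,000,000, so EBIT = 763,380,000,000 ÷ 540,000 = 1,413,666.67.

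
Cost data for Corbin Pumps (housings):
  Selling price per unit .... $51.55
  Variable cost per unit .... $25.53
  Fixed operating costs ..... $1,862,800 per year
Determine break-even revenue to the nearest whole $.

Contribution margin per unit = $51.55 − $25.53 = $26.02, a CM ratio of $26.02 ÷ $51.55 = 0.5048.
Break-even sales = FC ÷ CM ratio = $1,862,800 × $51.55 / $26.02 = $3,690,520.

$3,690,520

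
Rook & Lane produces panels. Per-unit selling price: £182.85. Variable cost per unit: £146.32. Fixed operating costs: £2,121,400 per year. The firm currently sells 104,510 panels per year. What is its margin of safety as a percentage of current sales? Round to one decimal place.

44.4%

Contribution margin per unit = £182.85 − £146.32 = £36.53. Break-even units = £2,121,400 ÷ £36.53 = 58,072.82; break-even revenue = 58,072.82 × £182.85 = £10,618,614.56.
Current sales = 104,510 × £182.85 = £19,109,653.50.
Margin of safety = (£19,109,653.50 − £10,618,614.56) ÷ £19,109,653.50 = 44.4%.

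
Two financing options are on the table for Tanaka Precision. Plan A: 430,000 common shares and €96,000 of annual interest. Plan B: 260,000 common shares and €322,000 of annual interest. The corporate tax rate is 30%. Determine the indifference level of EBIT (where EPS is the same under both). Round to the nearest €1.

Set EPS_A = EPS_B: (EBIT − €96,000)(1 − 0.30) ÷ 430,000 = (EBIT − €322,000)(1 − 0.30) ÷ 260,000.
Cancelling (1 − t) and cross-multiplying: 260,000·(EBIT − 96,000) = 430,000·(EBIT − 322,000).
EBIT × (430,000 − 260,000) = 322,000 × 430,000 − 96,000 × 260,000 = 113,500,000,000, so EBIT = 113,500,000,000 ÷ 170,000 = 667,647.06.

€667,647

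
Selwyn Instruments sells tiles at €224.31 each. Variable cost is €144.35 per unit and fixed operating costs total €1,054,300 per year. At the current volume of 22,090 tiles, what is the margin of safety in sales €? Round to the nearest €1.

€1,997,404

Contribution margin per unit = €224.31 − €144.35 = €79.96. Break-even units = €1,054,300 ÷ €79.96 = 13,185.34; break-even revenue = 13,185.34 × €224.31 = €2,957,604.21.
Actual sales revenue = 22,090 × €224.31 = €4,955,007.90.
Margin of safety = €4,955,007.90 − €2,957,604.21 = €1,997,404.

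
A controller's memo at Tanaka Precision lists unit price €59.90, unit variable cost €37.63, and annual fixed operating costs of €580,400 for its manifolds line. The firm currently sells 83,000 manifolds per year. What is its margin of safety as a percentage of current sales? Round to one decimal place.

68.6%

Each unit contributes €59.90 − €37.63 = €22.27. Break-even units = €580,400 ÷ €22.27 = 26,061.97; break-even revenue = 26,061.97 × €59.90 = €1,561,111.81.
Current sales = 83,000 × €59.90 = €4,971,700.00.
Margin of safety = (€4,971,700.00 − €1,561,111.81) ÷ €4,971,700.00 = 68.6%.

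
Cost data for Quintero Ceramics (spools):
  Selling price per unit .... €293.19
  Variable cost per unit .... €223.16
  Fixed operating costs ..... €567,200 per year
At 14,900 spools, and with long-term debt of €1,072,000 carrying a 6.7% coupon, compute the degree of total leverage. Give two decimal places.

2.58

At 14,900 units, contribution = 14,900 × €70.03 = €1,043,447.00.
Operating income = contribution − fixed costs = €1,043,447.00 − €567,200 = €476,247.00. Interest = €71,824.00, so EBIT − I = €404,423.00.
DCL = contribution ÷ (EBIT − I) = €1,043,447.00 ÷ €404,423.00 = 2.5801.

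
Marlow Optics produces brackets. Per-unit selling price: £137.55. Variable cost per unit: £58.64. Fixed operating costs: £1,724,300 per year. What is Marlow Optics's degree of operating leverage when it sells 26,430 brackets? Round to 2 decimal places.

5.77

Total contribution margin = 26,430 × £78.91 = £2,085,591.30.
EBIT = £2,085,591.30 − £1,724,300 = £361,291.30.
So DOL = total CM / EBIT = £2,085,591.30 / £361,291.30 = 5.7726.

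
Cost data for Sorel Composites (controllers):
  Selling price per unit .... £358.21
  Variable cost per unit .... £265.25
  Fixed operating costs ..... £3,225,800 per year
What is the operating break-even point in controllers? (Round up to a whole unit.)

34,701 controllers

Unit CM = price − variable cost = £358.21 − £265.25 = £92.96.
Units to break even: £3,225,800 ÷ £92.96 = 34,700.95, rounded up to 34,701.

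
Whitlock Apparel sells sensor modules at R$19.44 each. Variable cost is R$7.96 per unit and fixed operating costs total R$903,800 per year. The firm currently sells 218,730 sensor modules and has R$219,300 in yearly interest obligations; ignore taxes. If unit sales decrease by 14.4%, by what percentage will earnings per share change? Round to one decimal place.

Total contribution margin = 218,730 × R$11.48 = R$2,511,020.40.
EBIT = R$2,511,020.40 − R$903,800 = R$1,607,220.40.
Interest = R$219,300.00, so EBIT − I = R$1,387,920.40.
DCL = total CM / (EBIT − I) = R$2,511,020.40 / R$1,387,920.40 = 1.8092.
EPS therefore changes by 1.8092 × (-14.4%) = -26.1%.

-26.1%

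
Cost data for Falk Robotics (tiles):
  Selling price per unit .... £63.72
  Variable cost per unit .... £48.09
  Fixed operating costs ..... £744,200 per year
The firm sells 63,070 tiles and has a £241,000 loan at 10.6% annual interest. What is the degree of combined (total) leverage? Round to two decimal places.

4.56

Contribution at this volume is 63,070 × £15.63 = £985,784.10.
Subtracting fixed costs: EBIT = £985,784.10 − £744,200 = £241,584.10. Interest = £25,546.00, so EBIT − I = £216,038.10.
DCL = contribution ÷ (EBIT − I) = £985,784.10 ÷ £216,038.10 = 4.5630.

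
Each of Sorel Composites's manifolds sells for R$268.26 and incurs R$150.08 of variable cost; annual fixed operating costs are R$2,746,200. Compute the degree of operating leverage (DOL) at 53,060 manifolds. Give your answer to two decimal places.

1.78

Total contribution margin = 53,060 × R$118.18 = R$6,270,630.80.
EBIT = R$6,270,630.80 − R$2,746,200 = R$3,524,430.80.
Degree of operating leverage = R$6,270,630.80 / R$3,524,430.80 = 1.7792.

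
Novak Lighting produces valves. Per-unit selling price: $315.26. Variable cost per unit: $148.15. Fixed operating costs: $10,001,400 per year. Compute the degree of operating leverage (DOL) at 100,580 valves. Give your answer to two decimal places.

2.47

Total contribution margin = 100,580 × $167.11 = $16,807,923.80.
Subtracting fixed costs: EBIT = $16,807,923.80 − $10,001,400 = $6,806,523.80.
DOL = contribution ÷ EBIT = $16,807,923.80 ÷ $6,806,523.80 = 2.4694.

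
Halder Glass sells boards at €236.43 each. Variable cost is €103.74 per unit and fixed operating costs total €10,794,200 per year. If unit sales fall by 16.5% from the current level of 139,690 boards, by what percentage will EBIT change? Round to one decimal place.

-39.5%

Total contribution margin = 139,690 × €132.69 = €18,535,466.10.
Operating income = contribution − fixed costs = €18,535,466.10 − €10,794,200 = €7,741,266.10.
So DOL = total CM / EBIT = €18,535,466.10 / €7,741,266.10 = 2.3944.
So EBIT moves 2.3944 × (-16.5%) = -39.5%.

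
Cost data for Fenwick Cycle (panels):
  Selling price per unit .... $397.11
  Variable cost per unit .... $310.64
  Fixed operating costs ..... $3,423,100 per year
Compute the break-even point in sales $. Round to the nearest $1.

CM per unit = $397.11 − $310.64 = $86.47; CM ratio = $86.47 / $397.11 = 0.2177.
Break-even revenue = fixed costs × price ÷ CM = $3,423,100 × $397.11 ÷ $86.47 = $15,720,449.

$15,720,449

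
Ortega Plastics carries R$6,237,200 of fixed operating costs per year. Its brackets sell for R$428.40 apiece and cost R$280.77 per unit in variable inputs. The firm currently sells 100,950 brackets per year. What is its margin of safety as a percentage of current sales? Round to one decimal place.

Unit CM = price − variable cost = R$428.40 − R$280.77 = R$147.63. Break-even units = R$6,237,200 ÷ R$147.63 = 42,248.87; break-even revenue = 42,248.87 × R$428.40 = R$18,099,413.94.
Actual sales revenue = 100,950 × R$428.40 = R$43,246,980.00.
Margin of safety = (R$43,246,980.00 − R$18,099,413.94) ÷ R$43,246,980.00 = 58.1%.

58.1%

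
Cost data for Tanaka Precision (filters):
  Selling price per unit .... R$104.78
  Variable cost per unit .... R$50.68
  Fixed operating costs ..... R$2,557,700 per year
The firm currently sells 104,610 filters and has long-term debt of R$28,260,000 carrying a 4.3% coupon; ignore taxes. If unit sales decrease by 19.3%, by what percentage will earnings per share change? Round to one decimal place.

-57.9%

Total contribution margin = 104,610 × R$54.10 = R$5,659,401.00.
EBIT = R$5,659,401.00 − R$2,557,700 = R$3,101,701.00.
Interest = R$1,215,180.00, so EBIT − I = R$1,886,521.00.
DCL = total CM / (EBIT − I) = R$5,659,401.00 / R$1,886,521.00 = 2.9999.
%ΔEPS = DCL × %ΔSales = 2.9999 × -19.3% = -57.9%.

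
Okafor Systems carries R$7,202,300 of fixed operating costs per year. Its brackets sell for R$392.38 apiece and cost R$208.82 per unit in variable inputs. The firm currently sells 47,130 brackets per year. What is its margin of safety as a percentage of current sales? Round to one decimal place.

16.7%

Contribution margin per unit = R$392.38 − R$208.82 = R$183.56. Break-even units = R$7,202,300 ÷ R$183.56 = 39,236.76; break-even revenue = 39,236.76 × R$392.38 = R$15,395,720.60.
Actual sales revenue = 47,130 × R$392.38 = R$18,492,869.40.
Margin of safety = (R$18,492,869.40 − R$15,395,720.60) ÷ R$18,492,869.40 = 16.7%.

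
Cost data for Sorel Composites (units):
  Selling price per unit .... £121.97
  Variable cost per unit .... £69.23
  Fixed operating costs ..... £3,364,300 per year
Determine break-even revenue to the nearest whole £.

CM per unit = £121.97 − £69.23 = £52.74; CM ratio = £52.74 / £121.97 = 0.4324.
Break-even revenue = fixed costs × price ÷ CM = £3,364,300 × £121.97 ÷ £52.74 = £7,780,502.

£7,780,502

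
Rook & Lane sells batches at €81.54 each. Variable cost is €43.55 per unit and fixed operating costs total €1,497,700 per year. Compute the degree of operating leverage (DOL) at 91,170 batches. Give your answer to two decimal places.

1.76

Contribution at this volume is 91,170 × €37.99 = €3,463,548.30.
EBIT = €3,463,548.30 − €1,497,700 = €1,965,848.30.
Degree of operating leverage = €3,463,548.30 / €1,965,848.30 = 1.7619.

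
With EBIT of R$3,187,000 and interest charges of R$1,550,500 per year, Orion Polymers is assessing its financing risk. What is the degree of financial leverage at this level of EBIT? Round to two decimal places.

1.95

Interest = R$1,550,500.00.
Degree of financial leverage = EBIT / (EBIT − interest) = R$3,187,000 / R$1,636,500.00 = 1.9474.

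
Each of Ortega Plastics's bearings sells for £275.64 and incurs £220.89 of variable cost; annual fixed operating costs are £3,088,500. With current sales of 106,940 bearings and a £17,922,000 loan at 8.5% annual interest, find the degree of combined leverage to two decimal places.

4.71

Contribution at this volume is 106,940 × £54.75 = £5,854,965.00.
Operating income = contribution − fixed costs = £5,854,965.00 − £3,088,500 = £2,766,465.00. Interest = £1,523,370.00.
DOL = £5,854,965.00 ÷ £2,766,465.00 = 2.1164; DFL = £2,766,465.00 ÷ £1,243,095.00 = 2.2255.
Combined leverage = 2.1164 × 2.2255 = 4.7100.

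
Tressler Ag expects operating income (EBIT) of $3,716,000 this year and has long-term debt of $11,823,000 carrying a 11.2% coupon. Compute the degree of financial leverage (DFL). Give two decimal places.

1.55

Interest = $1,324,176.00.
Degree of financial leverage = EBIT / (EBIT − interest) = $3,716,000 / $2,391,824.00 = 1.5536.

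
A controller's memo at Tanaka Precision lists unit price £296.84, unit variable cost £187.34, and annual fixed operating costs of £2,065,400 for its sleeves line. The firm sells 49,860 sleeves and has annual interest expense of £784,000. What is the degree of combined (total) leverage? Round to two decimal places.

2.09

Total contribution margin = 49,860 × £109.50 = £5,459,670.00.
Subtracting fixed costs: EBIT = £5,459,670.00 − £2,065,400 = £3,394,270.00. Interest = £784,000.00, so EBIT − I = £2,610,270.00.
Degree of total leverage = total CM / (EBIT − interest) = £5,459,670.00 / £2,610,270.00 = 2.0916.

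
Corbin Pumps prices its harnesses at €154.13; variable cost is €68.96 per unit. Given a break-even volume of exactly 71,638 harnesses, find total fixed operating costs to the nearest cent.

Unit CM = price − variable cost = €154.13 − €68.96 = €85.17.
Fixed costs = break-even units × CM = 71,638 × €85.17 = €6,101,408.46.

€6,101,408.46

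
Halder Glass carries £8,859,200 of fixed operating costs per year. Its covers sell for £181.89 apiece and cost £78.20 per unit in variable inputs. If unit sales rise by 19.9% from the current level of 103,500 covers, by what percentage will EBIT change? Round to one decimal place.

Total contribution margin = 103,500 × £103.69 = £10,731,915.00.
Operating income = contribution − fixed costs = £10,731,915.00 − £8,859,200 = £1,872,715.00.
So DOL = total CM / EBIT = £10,731,915.00 / £1,872,715.00 = 5.7307.
%ΔEBIT = DOL × %ΔSales = 5.7307 × +19.9% = +114.0%.

+114.0%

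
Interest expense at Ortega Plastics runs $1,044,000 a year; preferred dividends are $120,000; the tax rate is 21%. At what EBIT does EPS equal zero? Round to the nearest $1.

$1,195,899

Grossing the preferred dividend up to pre-tax terms: $120,000 / (1 − 0.21) = $151,898.73.
Financial break-even EBIT = interest + D_p ÷ (1 − t) = $1,044,000 + $151,898.73 = $1,195,898.73.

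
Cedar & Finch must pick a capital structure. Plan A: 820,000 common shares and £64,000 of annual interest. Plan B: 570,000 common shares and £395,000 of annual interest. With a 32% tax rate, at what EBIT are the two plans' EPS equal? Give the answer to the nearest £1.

£1,149,680

At indifference, (EBIT − 64,000)(1 − t)/820,000 = (EBIT − 395,000)(1 − t)/570,000.
Cancelling (1 − t) and cross-multiplying: 570,000·(EBIT − 64,000) = 820,000·(EBIT − 395,000).
Solving, EBIT = (395,000·820,000 − 64,000·570,000) / (820,000 − 570,000) = 287,420,000,000 / 250,000 = 1,149,680.00.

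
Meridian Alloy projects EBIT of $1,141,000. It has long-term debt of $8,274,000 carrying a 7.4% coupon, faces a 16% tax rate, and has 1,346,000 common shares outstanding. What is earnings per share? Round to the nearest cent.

$0.33

Pre-tax income = $1,141,000 − $612,276.00 = $528,724.00.
Net income = $528,724.00 × (1 − 0.16) = $444,128.16.
Per share: $444,128.16 / 1,346,000 shares = $0.33.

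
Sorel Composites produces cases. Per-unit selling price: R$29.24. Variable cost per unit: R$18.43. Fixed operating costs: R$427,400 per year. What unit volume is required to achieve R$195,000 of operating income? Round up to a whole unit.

57,577 cases

Unit CM = price − variable cost = R$29.24 − R$18.43 = R$10.81.
Required volume = (fixed costs + target profit) ÷ CM = (R$427,400 + R$195,000) ÷ R$10.81 = 57,576.32, so 57,577 cases.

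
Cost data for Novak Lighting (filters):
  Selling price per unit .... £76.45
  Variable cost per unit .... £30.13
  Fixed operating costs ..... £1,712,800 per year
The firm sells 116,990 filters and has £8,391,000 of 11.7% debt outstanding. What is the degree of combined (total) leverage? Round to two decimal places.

1.99

At 116,990 units, contribution = 116,990 × £46.32 = £5,418,976.80.
Operating income = contribution − fixed costs = £5,418,976.80 − £1,712,800 = £3,706,176.80. Interest = £981,747.00.
DOL = £5,418,976.80 ÷ £3,706,176.80 = 1.4621; DFL = £3,706,176.80 ÷ £2,724,429.80 = 1.3603.
Combined leverage = 1.4621 × 1.3603 = 1.9889.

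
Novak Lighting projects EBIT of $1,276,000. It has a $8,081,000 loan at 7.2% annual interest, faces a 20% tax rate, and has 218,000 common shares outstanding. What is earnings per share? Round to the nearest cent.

$2.55

Pre-tax income = $1,276,000 − $581,832.00 = $694,168.00.
After tax at 20%: net income = $694,168.00 × 0.80 = $555,334.40.
Per share: $555,334.40 / 218,000 shares = $2.55.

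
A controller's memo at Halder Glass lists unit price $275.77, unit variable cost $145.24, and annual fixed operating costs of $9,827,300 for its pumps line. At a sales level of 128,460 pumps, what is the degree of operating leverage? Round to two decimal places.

Total contribution margin = 128,460 × $130.53 = $16,767,883.80.
Subtracting fixed costs: EBIT = $16,767,883.80 − $9,827,300 = $6,940,583.80.
DOL = contribution ÷ EBIT = $16,767,883.80 ÷ $6,940,583.80 = 2.4159.

2.42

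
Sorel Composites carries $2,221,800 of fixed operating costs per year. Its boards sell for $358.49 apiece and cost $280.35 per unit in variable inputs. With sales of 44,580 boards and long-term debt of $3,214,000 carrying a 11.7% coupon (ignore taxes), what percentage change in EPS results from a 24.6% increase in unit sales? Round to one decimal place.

+96.8%

Contribution at this volume is 44,580 × $78.14 = $3,483,481.20.
Operating income = contribution − fixed costs = $3,483,481.20 − $2,221,800 = $1,261,681.20.
After interest of $376,038.00, pre-tax earnings = $885,643.20.
Degree of combined leverage = contribution ÷ (EBIT − I) = $3,483,481.20 ÷ $885,643.20 = 3.9333.
EPS therefore changes by 3.9333 × (+24.6%) = +96.8%.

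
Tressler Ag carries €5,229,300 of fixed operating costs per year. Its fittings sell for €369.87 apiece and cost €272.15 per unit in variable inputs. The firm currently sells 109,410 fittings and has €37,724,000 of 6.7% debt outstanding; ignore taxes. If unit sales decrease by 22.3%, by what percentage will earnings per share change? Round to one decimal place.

-81.2%

Contribution at this volume is 109,410 × €97.72 = €10,691,545.20.
EBIT = €10,691,545.20 − €5,229,300 = €5,462,245.20.
After interest of €2,527,508.00, pre-tax earnings = €2,934,737.20.
Degree of combined leverage = contribution ÷ (EBIT − I) = €10,691,545.20 ÷ €2,934,737.20 = 3.6431.
EPS therefore changes by 3.6431 × (-22.3%) = -81.2%.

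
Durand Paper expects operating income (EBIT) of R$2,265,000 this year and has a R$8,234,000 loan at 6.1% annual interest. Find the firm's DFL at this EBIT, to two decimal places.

1.28

Interest = R$502,274.00.
DFL = EBIT ÷ (EBIT − I) = R$2,265,000 ÷ (R$2,265,000 − R$502,274.00) = R$2,265,000 ÷ R$1,762,726.00 = 1.2849.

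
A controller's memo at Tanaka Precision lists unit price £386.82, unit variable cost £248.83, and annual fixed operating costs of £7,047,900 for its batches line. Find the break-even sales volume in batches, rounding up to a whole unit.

Contribution margin per unit = £386.82 − £248.83 = £137.99.
Units to break even: £7,047,900 ÷ £137.99 = 51,075.44, rounded up to 51,076.

51,076 batches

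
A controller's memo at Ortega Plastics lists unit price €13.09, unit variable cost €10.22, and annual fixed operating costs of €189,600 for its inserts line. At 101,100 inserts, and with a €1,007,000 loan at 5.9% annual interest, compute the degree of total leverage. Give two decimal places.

At 101,100 units, contribution = 101,100 × €2.87 = €290,157.00.
Operating income = contribution − fixed costs = €290,157.00 − €189,600 = €100,557.00. Interest = €59,413.00, so EBIT − I = €41,144.00.
DCL = contribution ÷ (EBIT − I) = €290,157.00 ÷ €41,144.00 = 7.0522.

7.05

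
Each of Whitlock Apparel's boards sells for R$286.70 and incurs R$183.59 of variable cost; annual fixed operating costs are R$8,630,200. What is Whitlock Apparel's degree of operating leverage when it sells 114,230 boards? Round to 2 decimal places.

3.74

Contribution at this volume is 114,230 × R$103.11 = R$11,778,255.30.
EBIT = R$11,778,255.30 − R$8,630,200 = R$3,148,055.30.
Degree of operating leverage = R$11,778,255.30 / R$3,148,055.30 = 3.7414.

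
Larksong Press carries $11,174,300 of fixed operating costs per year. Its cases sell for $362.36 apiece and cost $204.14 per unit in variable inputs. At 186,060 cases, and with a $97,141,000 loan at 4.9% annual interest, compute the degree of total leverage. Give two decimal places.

Contribution at this volume is 186,060 × $158.22 = $29,438,413.20.
EBIT = $29,438,413.20 − $11,174,300 = $18,264,113.20. Interest = $4,759,909.00, so EBIT − I = $13,504,204.20.
DCL = contribution ÷ (EBIT − I) = $29,438,413.20 ÷ $13,504,204.20 = 2.1799.

2.18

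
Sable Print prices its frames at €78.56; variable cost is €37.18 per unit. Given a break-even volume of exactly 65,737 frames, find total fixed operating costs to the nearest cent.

Unit CM = price − variable cost = €78.56 − €37.18 = €41.38.
Fixed costs = break-even units × CM = 65,737 × €41.38 = €2,720,197.06.

€2,720,197.06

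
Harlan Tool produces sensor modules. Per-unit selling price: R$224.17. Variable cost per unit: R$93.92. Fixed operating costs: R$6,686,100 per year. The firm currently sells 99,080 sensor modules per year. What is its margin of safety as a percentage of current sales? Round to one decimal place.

48.2%

Each unit contributes R$224.17 − R$93.92 = R$130.25. Break-even units = R$6,686,100 ÷ R$130.25 = 51,332.82; break-even revenue = 51,332.82 × R$224.17 = R$11,507,278.60.
Actual sales revenue = 99,080 × R$224.17 = R$22,210,763.60.
Margin of safety = (R$22,210,763.60 − R$11,507,278.60) ÷ R$22,210,763.60 = 48.2%.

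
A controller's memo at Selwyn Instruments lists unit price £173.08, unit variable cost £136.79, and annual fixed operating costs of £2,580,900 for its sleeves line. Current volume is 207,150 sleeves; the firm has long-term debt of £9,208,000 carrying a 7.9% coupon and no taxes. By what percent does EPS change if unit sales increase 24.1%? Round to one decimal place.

+43.0%

Contribution at this volume is 207,150 × £36.29 = £7,517,473.50.
Operating income = contribution − fixed costs = £7,517,473.50 − £2,580,900 = £4,936,573.50.
Interest = £727,432.00, so EBIT − I = £4,209,141.50.
Degree of combined leverage = contribution ÷ (EBIT − I) = £7,517,473.50 ÷ £4,209,141.50 = 1.7860.
EPS therefore changes by 1.7860 × (+24.1%) = +43.0%.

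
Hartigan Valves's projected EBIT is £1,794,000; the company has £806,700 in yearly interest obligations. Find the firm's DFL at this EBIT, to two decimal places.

1.82

Annual interest charges come to £806,700.00.
DFL = EBIT ÷ (EBIT − I) = £1,794,000 ÷ (£1,794,000 − £806,700.00) = £1,794,000 ÷ £987,300.00 = 1.8171.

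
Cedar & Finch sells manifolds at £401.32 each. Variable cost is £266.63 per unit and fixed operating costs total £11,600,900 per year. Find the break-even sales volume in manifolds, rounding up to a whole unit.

86,131 manifolds

Unit CM = price − variable cost = £401.32 − £266.63 = £134.69.
Break-even volume = fixed costs ÷ CM per unit = £11,600,900 ÷ £134.69 = 86,130.37, so 86,131 manifolds.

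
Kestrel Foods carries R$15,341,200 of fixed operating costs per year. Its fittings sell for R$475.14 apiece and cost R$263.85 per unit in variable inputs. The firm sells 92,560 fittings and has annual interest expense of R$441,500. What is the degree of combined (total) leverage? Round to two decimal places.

5.18

Contribution at this volume is 92,560 × R$211.29 = R$19,557,002.40.
EBIT = R$19,557,002.40 − R$15,341,200 = R$4,215,802.40. Interest = R$441,500.00, so EBIT − I = R$3,774,302.40.
DCL = contribution ÷ (EBIT − I) = R$19,557,002.40 ÷ R$3,774,302.40 = 5.1816.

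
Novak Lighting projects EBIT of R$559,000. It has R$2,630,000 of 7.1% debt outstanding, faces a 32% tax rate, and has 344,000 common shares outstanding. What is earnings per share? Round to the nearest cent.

Pre-tax income = R$559,000 − R$186,730.00 = R$372,270.00.
After tax at 32%: net income = R$372,270.00 × 0.68 = R$253,143.60.
EPS = R$253,143.60 ÷ 344,000 = R$0.74.

R$0.74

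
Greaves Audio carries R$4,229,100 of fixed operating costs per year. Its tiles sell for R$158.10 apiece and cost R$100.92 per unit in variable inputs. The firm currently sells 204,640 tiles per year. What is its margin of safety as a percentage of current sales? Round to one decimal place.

Each unit contributes R$158.10 − R$100.92 = R$57.18. Break-even units = R$4,229,100 ÷ R$57.18 = 73,961.18; break-even revenue = 73,961.18 × R$158.10 = R$11,693,261.80.
Current sales = 204,640 × R$158.10 = R$32,353,584.00.
Margin of safety = (R$32,353,584.00 − R$11,693,261.80) ÷ R$32,353,584.00 = 63.9%.

63.9%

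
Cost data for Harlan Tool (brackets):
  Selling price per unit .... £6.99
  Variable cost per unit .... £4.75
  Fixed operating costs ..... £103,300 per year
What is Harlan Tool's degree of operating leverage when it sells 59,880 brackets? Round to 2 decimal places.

4.35

Total contribution margin = 59,880 × £2.24 = £134,131.20.
Subtracting fixed costs: EBIT = £134,131.20 − £103,300 = £30,831.20.
So DOL = total CM / EBIT = £134,131.20 / £30,831.20 = 4.3505.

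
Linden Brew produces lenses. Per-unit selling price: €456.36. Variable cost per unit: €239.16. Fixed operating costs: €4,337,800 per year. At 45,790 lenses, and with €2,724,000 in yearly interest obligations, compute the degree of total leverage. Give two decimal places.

3.45

Contribution at this volume is 45,790 × €217.20 = €9,945,588.00.
EBIT = €9,945,588.00 − €4,337,800 = €5,607,788.00. Interest = €2,724,000.00, so EBIT − I = €2,883,788.00.
DCL = contribution ÷ (EBIT − I) = €9,945,588.00 ÷ €2,883,788.00 = 3.4488.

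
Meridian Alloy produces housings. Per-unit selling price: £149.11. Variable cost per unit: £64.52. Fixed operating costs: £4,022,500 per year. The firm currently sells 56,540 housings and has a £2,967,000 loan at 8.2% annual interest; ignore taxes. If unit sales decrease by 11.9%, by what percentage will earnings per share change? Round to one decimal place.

-110.1%

Contribution at this volume is 56,540 × £84.59 = £4,782,718.60.
Subtracting fixed costs: EBIT = £4,782,718.60 − £4,022,500 = £760,218.60.
Interest = £243,294.00, so EBIT − I = £516,924.60.
Degree of combined leverage = contribution ÷ (EBIT − I) = £4,782,718.60 ÷ £516,924.60 = 9.2523.
EPS therefore changes by 9.2523 × (-11.9%) = -110.1%.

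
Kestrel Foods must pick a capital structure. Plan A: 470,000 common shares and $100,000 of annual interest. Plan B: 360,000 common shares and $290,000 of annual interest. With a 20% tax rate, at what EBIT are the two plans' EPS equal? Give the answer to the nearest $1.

At indifference, (EBIT − 100,000)(1 − t)/470,000 = (EBIT − 290,000)(1 − t)/360,000.
The (1 − t) factor cancels: (EBIT − 100,000) × 360,000 = (EBIT − 290,000) × 470,000.
Solving, EBIT = (290,000·470,000 − 100,000·360,000) / (470,000 − 360,000) = 100,300,000,000 / 110,000 = 911,818.18.

$911,818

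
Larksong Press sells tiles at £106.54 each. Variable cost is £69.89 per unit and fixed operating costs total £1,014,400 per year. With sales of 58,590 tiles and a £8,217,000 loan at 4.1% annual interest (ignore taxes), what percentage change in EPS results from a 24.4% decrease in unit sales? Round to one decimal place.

-65.8%

Contribution at this volume is 58,590 × £36.65 = £2,147,323.50.
EBIT = £2,147,323.50 − £1,014,400 = £1,132,923.50.
After interest of £336,897.00, pre-tax earnings = £796,026.50.
Degree of combined leverage = contribution ÷ (EBIT − I) = £2,147,323.50 ÷ £796,026.50 = 2.6976.
EPS therefore changes by 2.6976 × (-24.4%) = -65.8%.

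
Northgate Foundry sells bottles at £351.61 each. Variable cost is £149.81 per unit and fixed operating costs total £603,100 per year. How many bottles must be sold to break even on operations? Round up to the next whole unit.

Contribution margin per unit = £351.61 − £149.81 = £201.80.
Break-even volume = fixed costs ÷ CM per unit = £603,100 ÷ £201.80 = 2,988.60, so 2,989 bottles.

2,989 bottles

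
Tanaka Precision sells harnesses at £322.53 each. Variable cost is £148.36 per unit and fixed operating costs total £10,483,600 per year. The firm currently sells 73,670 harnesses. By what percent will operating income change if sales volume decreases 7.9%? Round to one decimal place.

-43.2%

Contribution at this volume is 73,670 × £174.17 = £12,831,103.90.
Subtracting fixed costs: EBIT = £12,831,103.90 − £10,483,600 = £2,347,503.90.
Degree of operating leverage = £12,831,103.90 / £2,347,503.90 = 5.4658.
So EBIT moves 5.4658 × (-7.9%) = -43.2%.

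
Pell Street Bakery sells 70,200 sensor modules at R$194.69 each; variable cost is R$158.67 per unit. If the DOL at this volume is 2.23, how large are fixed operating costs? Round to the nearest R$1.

R$1,394,701

Contribution at this volume is 70,200 × R$36.02 = R$2,528,604.00.
Since DOL = CM ÷ EBIT, EBIT = R$2,528,604.00 ÷ 2.23 = R$1,133,903.14.
Fixed costs = CM − EBIT = R$2,528,604.00 − R$1,133,903.14 = R$1,394,701.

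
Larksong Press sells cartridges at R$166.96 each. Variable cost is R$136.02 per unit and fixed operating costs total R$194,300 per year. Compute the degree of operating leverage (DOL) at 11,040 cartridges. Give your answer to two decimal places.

2.32

Total contribution margin = 11,040 × R$30.94 = R$341,577.60.
Operating income = contribution − fixed costs = R$341,577.60 − R$194,300 = R$147,277.60.
So DOL = total CM / EBIT = R$341,577.60 / R$147,277.60 = 2.3193.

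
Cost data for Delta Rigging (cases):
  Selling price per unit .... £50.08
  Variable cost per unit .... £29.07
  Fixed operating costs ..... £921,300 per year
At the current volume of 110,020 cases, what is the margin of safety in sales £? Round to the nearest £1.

£3,313,766

Each unit contributes £50.08 − £29.07 = £21.01. Break-even units = £921,300 ÷ £21.01 = 43,850.55; break-even revenue = 43,850.55 × £50.08 = £2,196,035.41.
Actual sales revenue = 110,020 × £50.08 = £5,509,801.60.
Margin of safety = £5,509,801.60 − £2,196,035.41 = £3,313,766.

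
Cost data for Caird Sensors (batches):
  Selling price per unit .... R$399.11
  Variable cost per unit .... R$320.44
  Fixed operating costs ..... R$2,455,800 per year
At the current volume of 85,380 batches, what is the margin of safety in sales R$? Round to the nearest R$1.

Unit CM = price − variable cost = R$399.11 − R$320.44 = R$78.67. Break-even units = R$2,455,800 ÷ R$78.67 = 31,216.47; break-even revenue = 31,216.47 × R$399.11 = R$12,458,806.89.
Current sales = 85,380 × R$399.11 = R$34,076,011.80.
Margin of safety = R$34,076,011.80 − R$12,458,806.89 = R$21,617,205.

R$21,617,205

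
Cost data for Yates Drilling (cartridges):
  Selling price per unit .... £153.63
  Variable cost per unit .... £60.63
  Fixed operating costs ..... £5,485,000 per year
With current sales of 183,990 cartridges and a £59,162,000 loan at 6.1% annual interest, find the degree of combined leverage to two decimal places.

Contribution at this volume is 183,990 × £93.00 = £17,111,070.00.
EBIT = £17,111,070.00 − £5,485,000 = £11,626,070.00. Interest = £3,608,882.00, so EBIT − I = £8,017,188.00.
Degree of total leverage = total CM / (EBIT − interest) = £17,111,070.00 / £8,017,188.00 = 2.1343.

2.13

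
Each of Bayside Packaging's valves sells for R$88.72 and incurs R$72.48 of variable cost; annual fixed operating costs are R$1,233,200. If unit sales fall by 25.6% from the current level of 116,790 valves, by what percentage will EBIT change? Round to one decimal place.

-73.2%

At 116,790 units, contribution = 116,790 × R$16.24 = R$1,896,669.60.
Subtracting fixed costs: EBIT = R$1,896,669.60 − R$1,233,200 = R$663,469.60.
Degree of operating leverage = R$1,896,669.60 / R$663,469.60 = 2.8587.
Operating income changes by 2.8587 × -25.6% = -73.2%.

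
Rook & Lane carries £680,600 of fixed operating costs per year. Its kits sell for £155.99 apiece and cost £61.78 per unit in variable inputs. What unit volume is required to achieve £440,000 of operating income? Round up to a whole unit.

11,895 kits

Unit CM = price − variable cost = £155.99 − £61.78 = £94.21.
Required volume = (fixed costs + target profit) ÷ CM = (£680,600 + £440,000) ÷ £94.21 = 11,894.70, so 11,895 kits.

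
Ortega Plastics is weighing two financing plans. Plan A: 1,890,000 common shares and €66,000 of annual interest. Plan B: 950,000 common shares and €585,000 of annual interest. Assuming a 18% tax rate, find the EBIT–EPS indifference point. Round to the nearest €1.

€1,109,521

Set EPS_A = EPS_B: (EBIT − €66,000)(1 − 0.18) ÷ 1,890,000 = (EBIT − €585,000)(1 − 0.18) ÷ 950,000.
The (1 − t) factor cancels: (EBIT − 66,000) × 950,000 = (EBIT − 585,000) × 1,890,000.
EBIT × (1,890,000 − 950,000) = 585,000 × 1,890,000 − 66,000 × 950,000 = 1,042,950,000,000, so EBIT = 1,042,950,000,000 ÷ 940,000 = 1,109,521.28.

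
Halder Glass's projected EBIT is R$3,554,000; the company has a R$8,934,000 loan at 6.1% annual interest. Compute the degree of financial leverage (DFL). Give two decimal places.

Interest = R$544,974.00.
Degree of financial leverage = EBIT / (EBIT − interest) = R$3,554,000 / R$3,009,026.00 = 1.1811.

1.18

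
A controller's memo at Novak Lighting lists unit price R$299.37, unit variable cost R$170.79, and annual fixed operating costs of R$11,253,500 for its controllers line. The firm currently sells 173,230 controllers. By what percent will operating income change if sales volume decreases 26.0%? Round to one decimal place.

-52.5%

At 173,230 units, contribution = 173,230 × R$128.58 = R$22,273,913.40.
Subtracting fixed costs: EBIT = R$22,273,913.40 − R$11,253,500 = R$11,020,413.40.
So DOL = total CM / EBIT = R$22,273,913.40 / R$11,020,413.40 = 2.0212.
Operating income changes by 2.0212 × -26.0% = -52.5%.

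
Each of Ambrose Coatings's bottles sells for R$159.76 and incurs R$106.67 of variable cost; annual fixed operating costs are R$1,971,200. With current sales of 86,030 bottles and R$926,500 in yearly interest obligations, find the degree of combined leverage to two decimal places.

2.74

At 86,030 units, contribution = 86,030 × R$53.09 = R$4,567,332.70.
Operating income = contribution − fixed costs = R$4,567,332.70 − R$1,971,200 = R$2,596,132.70. Interest = R$926,500.00.
DOL = R$4,567,332.70 ÷ R$2,596,132.70 = 1.7593; DFL = R$2,596,132.70 ÷ R$1,669,632.70 = 1.5549.
DCL = DOL × DFL = 1.7593 × 1.5549 = 2.7355.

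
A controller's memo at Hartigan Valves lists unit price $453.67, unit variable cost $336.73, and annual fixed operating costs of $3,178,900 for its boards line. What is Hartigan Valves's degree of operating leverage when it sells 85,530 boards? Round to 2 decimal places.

Total contribution margin = 85,530 × $116.94 = $10,001,878.20.
Subtracting fixed costs: EBIT = $10,001,878.20 − $3,178,900 = $6,822,978.20.
So DOL = total CM / EBIT = $10,001,878.20 / $6,822,978.20 = 1.4659.

1.47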